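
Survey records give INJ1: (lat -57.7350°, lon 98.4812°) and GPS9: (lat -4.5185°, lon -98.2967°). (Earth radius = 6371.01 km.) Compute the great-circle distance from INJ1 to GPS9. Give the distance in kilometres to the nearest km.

Δφ = 53.2165°,  Δλ = 163.2221°
a = sin²(Δφ/2) + cos φ₁ cos φ₂ sin²(Δλ/2) = 0.721453
c = 2·arcsin(√a) = 2.029634 rad = 116.2895°
d = R·c = 6371.01 × 2.029634 = 12930.8 km

12931 km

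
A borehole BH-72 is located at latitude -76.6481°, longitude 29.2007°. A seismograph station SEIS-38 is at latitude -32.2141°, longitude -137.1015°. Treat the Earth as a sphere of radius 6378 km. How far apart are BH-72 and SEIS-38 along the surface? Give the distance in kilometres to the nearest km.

7881 km

Δφ = 44.4340°,  Δλ = -166.3022°
a = sin²(Δφ/2) + cos φ₁ cos φ₂ sin²(Δλ/2) = 0.335575
c = 2·arcsin(√a) = 1.235711 rad = 70.8010°
d = R·c = 6378 × 1.235711 = 7881.4 km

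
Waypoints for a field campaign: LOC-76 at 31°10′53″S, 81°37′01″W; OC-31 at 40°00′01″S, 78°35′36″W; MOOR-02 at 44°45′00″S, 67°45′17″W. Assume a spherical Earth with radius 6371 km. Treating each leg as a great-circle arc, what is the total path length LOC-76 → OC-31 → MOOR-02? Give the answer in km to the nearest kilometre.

LOC-76: φ = -31.18139°, λ = -81.61694°
OC-31: φ = -40.00028°, λ = -78.59333°
MOOR-02: φ = -44.75000°, λ = -67.75472°
LOC-76→OC-31: c = 0.159760 rad, d = 1017.83 km
OC-31→MOOR-02: c = 0.162284 rad, d = 1033.91 km
Total = 1017.83 + 1033.91 = 2051.74 km

2052 km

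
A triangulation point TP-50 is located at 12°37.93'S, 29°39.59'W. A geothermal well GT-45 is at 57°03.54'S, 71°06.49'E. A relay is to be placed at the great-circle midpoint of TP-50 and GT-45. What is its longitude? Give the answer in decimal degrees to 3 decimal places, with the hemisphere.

TP-50: φ = -12.63217°, λ = -29.65983°
GT-45: φ = -57.05900°, λ = +71.10817°
Bx = cos φ₂ cos Δλ = -0.101595,  By = cos φ₂ sin Δλ = 0.534200
φₘ = atan2(sin φ₁ + sin φ₂, √((cos φ₁ + Bx)² + By²)) = -45.91958°
λₘ = λ₁ + atan2(By, cos φ₁ + Bx) = 1.76818°

1.768°E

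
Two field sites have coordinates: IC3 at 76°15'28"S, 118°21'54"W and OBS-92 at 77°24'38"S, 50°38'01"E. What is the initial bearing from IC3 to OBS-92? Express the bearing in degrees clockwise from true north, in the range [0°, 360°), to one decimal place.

174.6°

IC3: φ = -76.25778°, λ = -118.36500°
OBS-92: φ = -77.41056°, λ = +50.63361°
Δλ = 168.9986°
y = sin Δλ · cos φ₂ = 0.041595
x = cos φ₁ sin φ₂ − sin φ₁ cos φ₂ cos Δλ = -0.439676
θ = atan2(y, x) = 174.5957° → 174.5957° (mod 360°)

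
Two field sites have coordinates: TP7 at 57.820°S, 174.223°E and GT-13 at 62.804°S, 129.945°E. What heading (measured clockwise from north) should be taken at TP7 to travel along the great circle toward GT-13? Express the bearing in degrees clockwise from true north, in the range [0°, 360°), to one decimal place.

238.3°

Δλ = -44.2780°
y = sin Δλ · cos φ₂ = -0.319075
x = cos φ₁ sin φ₂ − sin φ₁ cos φ₂ cos Δλ = -0.196751
θ = atan2(y, x) = -121.6592° → 238.3408° (mod 360°)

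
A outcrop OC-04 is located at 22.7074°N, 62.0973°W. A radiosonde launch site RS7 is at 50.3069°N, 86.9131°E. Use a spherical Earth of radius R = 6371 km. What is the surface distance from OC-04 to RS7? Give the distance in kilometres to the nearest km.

Δφ = 27.5995°,  Δλ = 149.0104°
a = sin²(Δφ/2) + cos φ₁ cos φ₂ sin²(Δλ/2) = 0.604018
c = 2·arcsin(√a) = 1.780362 rad = 102.0072°
d = R·c = 6371 × 1.780362 = 11342.7 km

11343 km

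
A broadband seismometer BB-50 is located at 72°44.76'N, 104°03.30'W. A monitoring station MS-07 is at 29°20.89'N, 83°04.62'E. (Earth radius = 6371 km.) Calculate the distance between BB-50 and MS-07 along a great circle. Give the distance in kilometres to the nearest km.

8650 km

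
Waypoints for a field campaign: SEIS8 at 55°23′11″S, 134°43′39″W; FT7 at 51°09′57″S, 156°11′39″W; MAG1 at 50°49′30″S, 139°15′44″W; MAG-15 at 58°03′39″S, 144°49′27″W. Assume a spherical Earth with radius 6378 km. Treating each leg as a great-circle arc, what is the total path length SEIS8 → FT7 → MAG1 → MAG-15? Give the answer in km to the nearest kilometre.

SEIS8: φ = -55.38639°, λ = -134.72750°
FT7: φ = -51.16583°, λ = -156.19417°
MAG1: φ = -50.82500°, λ = -139.26222°
MAG-15: φ = -58.06083°, λ = -144.82417°
SEIS8→FT7: c = 0.234723 rad, d = 1497.06 km
FT7→MAG1: c = 0.185678 rad, d = 1184.25 km
MAG1→MAG-15: c = 0.138220 rad, d = 881.57 km
Total = 1497.06 + 1184.25 + 881.57 = 3562.88 km

3563 km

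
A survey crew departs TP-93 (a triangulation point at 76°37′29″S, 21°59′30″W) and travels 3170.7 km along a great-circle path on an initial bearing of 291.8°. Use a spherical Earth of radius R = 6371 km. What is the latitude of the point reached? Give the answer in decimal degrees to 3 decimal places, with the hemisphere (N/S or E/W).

54.474°S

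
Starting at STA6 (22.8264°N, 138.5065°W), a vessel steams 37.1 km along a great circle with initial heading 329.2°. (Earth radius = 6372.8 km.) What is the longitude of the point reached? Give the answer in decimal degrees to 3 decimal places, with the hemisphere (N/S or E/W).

δ = d/R = 37.1/6372.8 = 0.005822 rad
φ₂ = arcsin(sin φ₁ cos δ + cos φ₁ sin δ cos θ)
   = arcsin(0.38794·0.99998 + 0.92168·0.00582·0.85896) = 23.11280°
λ₂ = λ₁ + atan2(sin θ sin δ cos φ₁, cos δ − sin φ₁ sin φ₂) = -138.69220°

138.692°W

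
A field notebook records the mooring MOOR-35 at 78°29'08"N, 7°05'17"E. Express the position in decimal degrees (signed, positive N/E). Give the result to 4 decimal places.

+78.4856°, +7.0881°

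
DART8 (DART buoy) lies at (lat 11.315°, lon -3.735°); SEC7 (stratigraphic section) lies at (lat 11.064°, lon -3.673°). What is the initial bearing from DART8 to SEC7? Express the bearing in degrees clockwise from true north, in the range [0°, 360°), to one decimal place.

166.4°

Δλ = 0.0620°
y = sin Δλ · cos φ₂ = 0.001062
x = cos φ₁ sin φ₂ − sin φ₁ cos φ₂ cos Δλ = -0.004381
θ = atan2(y, x) = 166.3728° → 166.3728° (mod 360°)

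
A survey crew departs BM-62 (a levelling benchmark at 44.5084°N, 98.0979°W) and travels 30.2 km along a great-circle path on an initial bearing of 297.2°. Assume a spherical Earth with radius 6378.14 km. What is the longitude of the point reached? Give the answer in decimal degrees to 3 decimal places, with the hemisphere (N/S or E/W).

δ = d/R = 30.2/6378.14 = 0.004735 rad
φ₂ = arcsin(sin φ₁ cos δ + cos φ₁ sin δ cos θ)
   = arcsin(0.70101·0.99999 + 0.71315·0.00473·0.45710) = 44.63191°
λ₂ = λ₁ + atan2(sin θ sin δ cos φ₁, cos δ − sin φ₁ sin φ₂) = -98.43697°

98.437°W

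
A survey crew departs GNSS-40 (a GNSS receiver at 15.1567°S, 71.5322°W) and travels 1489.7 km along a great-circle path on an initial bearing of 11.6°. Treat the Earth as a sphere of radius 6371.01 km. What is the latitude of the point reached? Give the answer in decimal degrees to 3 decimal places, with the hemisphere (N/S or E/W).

δ = d/R = 1489.7/6371.01 = 0.233825 rad
φ₂ = arcsin(sin φ₁ cos δ + cos φ₁ sin δ cos θ)
   = arcsin(-0.26146·0.97279 + 0.96521·0.23170·0.97958) = -2.02139°
λ₂ = λ₁ + atan2(sin θ sin δ cos φ₁, cos δ − sin φ₁ sin φ₂) = -68.86017°

2.021°S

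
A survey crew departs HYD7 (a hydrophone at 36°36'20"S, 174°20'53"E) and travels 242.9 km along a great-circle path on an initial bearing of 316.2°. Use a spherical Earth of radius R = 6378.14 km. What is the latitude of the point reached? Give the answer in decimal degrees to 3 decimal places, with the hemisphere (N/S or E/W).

35.016°S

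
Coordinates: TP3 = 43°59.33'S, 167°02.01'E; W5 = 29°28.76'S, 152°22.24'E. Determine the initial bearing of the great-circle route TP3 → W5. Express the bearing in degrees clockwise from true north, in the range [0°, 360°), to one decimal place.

316.3°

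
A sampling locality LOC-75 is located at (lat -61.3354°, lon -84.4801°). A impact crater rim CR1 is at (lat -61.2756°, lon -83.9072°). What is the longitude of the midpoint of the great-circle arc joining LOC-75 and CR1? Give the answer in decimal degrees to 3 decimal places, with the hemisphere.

Bx = cos φ₂ cos Δλ = 0.480573,  By = cos φ₂ sin Δλ = 0.004805
φₘ = atan2(sin φ₁ + sin φ₂, √((cos φ₁ + Bx)² + By²)) = -61.30580°
λₘ = λ₁ + atan2(By, cos φ₁ + Bx) = -84.19338°

84.193°W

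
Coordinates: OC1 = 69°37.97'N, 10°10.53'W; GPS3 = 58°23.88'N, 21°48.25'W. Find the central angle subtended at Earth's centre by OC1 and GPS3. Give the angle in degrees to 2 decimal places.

OC1: φ = +69.63283°, λ = -10.17550°
GPS3: φ = +58.39800°, λ = -21.80417°
Δφ = -11.2348°,  Δλ = -11.6287°
a = sin²(Δφ/2) + cos φ₁ cos φ₂ sin²(Δλ/2) = 0.011453
c = 2·arcsin(√a) = 0.214450 rad = 12.2871°

12.29°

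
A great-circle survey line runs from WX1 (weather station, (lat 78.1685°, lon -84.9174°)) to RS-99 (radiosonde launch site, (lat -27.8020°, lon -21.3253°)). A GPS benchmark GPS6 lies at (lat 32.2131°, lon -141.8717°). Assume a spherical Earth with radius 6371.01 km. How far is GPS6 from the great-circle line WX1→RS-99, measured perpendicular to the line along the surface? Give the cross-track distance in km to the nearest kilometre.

4597 km

δ₁₃ = central angle WX1→GPS6 = 0.906709 rad  (haversine)
θ₁₃ = bearing WX1→GPS6 = 244.238°,  θ₁₂ = bearing WX1→RS-99 = 121.247°
dₓₜ = R·arcsin(sin δ₁₃ · sin(θ₁₃ − θ₁₂)) = 6371.01·arcsin(0.78748·sin(122.991°)) = 4596.609 km
|dₓₜ| = 4596.609 km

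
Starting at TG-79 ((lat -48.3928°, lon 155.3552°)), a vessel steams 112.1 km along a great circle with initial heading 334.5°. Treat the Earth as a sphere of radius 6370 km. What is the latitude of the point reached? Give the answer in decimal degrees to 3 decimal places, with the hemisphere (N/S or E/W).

47.481°S

δ = d/R = 112.1/6370 = 0.017598 rad
φ₂ = arcsin(sin φ₁ cos δ + cos φ₁ sin δ cos θ)
   = arcsin(-0.74771·0.99985 + 0.66402·0.01760·0.90259) = -47.48091°
λ₂ = λ₁ + atan2(sin θ sin δ cos φ₁, cos δ − sin φ₁ sin φ₂) = 154.71293°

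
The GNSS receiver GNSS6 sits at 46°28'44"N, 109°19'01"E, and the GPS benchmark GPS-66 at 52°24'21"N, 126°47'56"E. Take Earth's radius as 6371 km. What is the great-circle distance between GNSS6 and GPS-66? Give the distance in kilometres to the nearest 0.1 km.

GNSS6: φ = +46.47889°, λ = +109.31694°
GPS-66: φ = +52.40583°, λ = +126.79889°
Δφ = 5.9269°,  Δλ = 17.4819°
a = sin²(Δφ/2) + cos φ₁ cos φ₂ sin²(Δλ/2) = 0.012375
c = 2·arcsin(√a) = 0.222945 rad = 12.7738°
d = R·c = 6371 × 0.222945 = 1420.4 km

1420.4 km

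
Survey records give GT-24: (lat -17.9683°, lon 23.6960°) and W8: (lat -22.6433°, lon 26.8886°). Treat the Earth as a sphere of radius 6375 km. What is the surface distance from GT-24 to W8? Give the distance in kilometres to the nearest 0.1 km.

617.6 km

Δφ = -4.6750°,  Δλ = 3.1926°
a = sin²(Δφ/2) + cos φ₁ cos φ₂ sin²(Δλ/2) = 0.002345
c = 2·arcsin(√a) = 0.096883 rad = 5.5510°
d = R·c = 6375 × 0.096883 = 617.6 km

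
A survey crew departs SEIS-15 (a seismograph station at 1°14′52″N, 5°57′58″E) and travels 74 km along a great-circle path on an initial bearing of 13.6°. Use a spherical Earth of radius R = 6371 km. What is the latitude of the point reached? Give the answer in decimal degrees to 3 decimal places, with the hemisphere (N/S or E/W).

1.895°N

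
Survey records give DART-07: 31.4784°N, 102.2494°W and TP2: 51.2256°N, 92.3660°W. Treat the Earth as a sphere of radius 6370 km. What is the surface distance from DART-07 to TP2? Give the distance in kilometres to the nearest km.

Δφ = 19.7472°,  Δλ = 9.8834°
a = sin²(Δφ/2) + cos φ₁ cos φ₂ sin²(Δλ/2) = 0.033367
c = 2·arcsin(√a) = 0.367395 rad = 21.0502°
d = R·c = 6370 × 0.367395 = 2340.3 km

2340 km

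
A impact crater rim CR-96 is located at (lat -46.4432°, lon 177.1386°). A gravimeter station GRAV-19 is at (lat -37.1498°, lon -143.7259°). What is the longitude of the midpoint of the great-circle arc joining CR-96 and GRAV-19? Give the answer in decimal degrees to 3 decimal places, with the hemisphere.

161.814°W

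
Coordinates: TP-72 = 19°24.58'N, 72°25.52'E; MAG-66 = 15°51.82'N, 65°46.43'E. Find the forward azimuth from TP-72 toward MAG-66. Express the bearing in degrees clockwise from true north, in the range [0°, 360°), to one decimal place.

TP-72: φ = +19.40967°, λ = +72.42533°
MAG-66: φ = +15.86367°, λ = +65.77383°
Δλ = -6.6515°
y = sin Δλ · cos φ₂ = -0.111419
x = cos φ₁ sin φ₂ − sin φ₁ cos φ₂ cos Δλ = -0.059698
θ = atan2(y, x) = -118.1825° → 241.8175° (mod 360°)

241.8°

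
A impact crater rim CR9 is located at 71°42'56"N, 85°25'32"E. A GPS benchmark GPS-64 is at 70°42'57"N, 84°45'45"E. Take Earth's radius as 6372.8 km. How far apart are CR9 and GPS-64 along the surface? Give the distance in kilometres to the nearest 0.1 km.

CR9: φ = +71.71556°, λ = +85.42556°
GPS-64: φ = +70.71583°, λ = +84.76250°
Δφ = -0.9997°,  Δλ = -0.6631°
a = sin²(Δφ/2) + cos φ₁ cos φ₂ sin²(Δλ/2) = 0.000080
c = 2·arcsin(√a) = 0.017842 rad = 1.0223°
d = R·c = 6372.8 × 0.017842 = 113.7 km

113.7 km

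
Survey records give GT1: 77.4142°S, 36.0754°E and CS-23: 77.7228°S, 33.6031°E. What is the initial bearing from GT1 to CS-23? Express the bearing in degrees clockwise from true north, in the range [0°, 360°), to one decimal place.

238.7°

Δλ = -2.4723°
y = sin Δλ · cos φ₂ = -0.009173
x = cos φ₁ sin φ₂ − sin φ₁ cos φ₂ cos Δλ = -0.005579
θ = atan2(y, x) = -121.3101° → 238.6899° (mod 360°)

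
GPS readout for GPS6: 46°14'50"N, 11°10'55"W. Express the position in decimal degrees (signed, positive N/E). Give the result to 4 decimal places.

lat: 46.2472° N → +46.2472°
lon: 11.1819° W → -11.1819°

+46.2472°, -11.1819°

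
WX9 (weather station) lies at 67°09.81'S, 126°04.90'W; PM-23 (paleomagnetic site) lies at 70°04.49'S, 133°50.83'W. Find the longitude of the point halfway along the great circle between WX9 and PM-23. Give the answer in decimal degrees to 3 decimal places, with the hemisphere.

WX9: φ = -67.16350°, λ = -126.08167°
PM-23: φ = -70.07483°, λ = -133.84717°
Bx = cos φ₂ cos Δλ = 0.337667,  By = cos φ₂ sin Δλ = -0.046048
φₘ = atan2(sin φ₁ + sin φ₂, √((cos φ₁ + Bx)² + By²)) = -68.66364°
λₘ = λ₁ + atan2(By, cos φ₁ + Bx) = -129.71202°

129.712°W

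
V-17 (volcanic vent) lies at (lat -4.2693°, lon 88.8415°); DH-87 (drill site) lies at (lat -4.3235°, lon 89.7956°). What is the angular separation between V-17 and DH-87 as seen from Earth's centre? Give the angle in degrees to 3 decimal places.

0.953°

Δφ = -0.0542°,  Δλ = 0.9541°
a = sin²(Δφ/2) + cos φ₁ cos φ₂ sin²(Δλ/2) = 0.000069
c = 2·arcsin(√a) = 0.016632 rad = 0.9530°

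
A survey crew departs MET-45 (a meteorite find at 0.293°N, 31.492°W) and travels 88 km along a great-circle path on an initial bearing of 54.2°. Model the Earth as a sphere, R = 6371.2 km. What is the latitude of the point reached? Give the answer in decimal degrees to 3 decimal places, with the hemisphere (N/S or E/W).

δ = d/R = 88/6371.2 = 0.013812 rad
φ₂ = arcsin(sin φ₁ cos δ + cos φ₁ sin δ cos θ)
   = arcsin(0.00511·0.99990 + 0.99999·0.01381·0.58496) = 0.75589°
λ₂ = λ₁ + atan2(sin θ sin δ cos φ₁, cos δ − sin φ₁ sin φ₂) = -30.85009°

0.756°N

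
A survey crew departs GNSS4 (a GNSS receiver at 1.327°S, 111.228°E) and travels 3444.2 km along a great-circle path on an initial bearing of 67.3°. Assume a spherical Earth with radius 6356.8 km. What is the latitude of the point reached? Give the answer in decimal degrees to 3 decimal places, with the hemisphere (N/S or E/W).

δ = d/R = 3444.2/6356.8 = 0.541813 rad
φ₂ = arcsin(sin φ₁ cos δ + cos φ₁ sin δ cos θ)
   = arcsin(-0.02316·0.85677 + 0.99973·0.51569·0.38591) = 10.31811°
λ₂ = λ₁ + atan2(sin θ sin δ cos φ₁, cos δ − sin φ₁ sin φ₂) = 140.14644°

10.318°N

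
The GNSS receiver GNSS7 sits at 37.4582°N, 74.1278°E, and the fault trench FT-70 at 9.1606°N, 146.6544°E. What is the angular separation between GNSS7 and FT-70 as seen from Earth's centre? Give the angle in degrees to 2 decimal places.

70.60°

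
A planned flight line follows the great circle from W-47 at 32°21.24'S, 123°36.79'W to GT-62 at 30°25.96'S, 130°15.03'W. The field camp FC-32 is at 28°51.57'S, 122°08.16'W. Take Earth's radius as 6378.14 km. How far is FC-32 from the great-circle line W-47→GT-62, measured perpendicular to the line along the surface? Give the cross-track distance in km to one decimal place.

413.2 km

W-47: φ = -32.35400°, λ = -123.61317°
GT-62: φ = -30.43267°, λ = -130.25050°
FC-32: φ = -28.85950°, λ = -122.13600°
δ₁₃ = central angle W-47→FC-32 = 0.064899 rad  (haversine)
θ₁₃ = bearing W-47→FC-32 = 20.373°,  θ₁₂ = bearing W-47→GT-62 = 286.982°
dₓₜ = R·arcsin(sin δ₁₃ · sin(θ₁₃ − θ₁₂)) = 6378.14·arcsin(0.06485·sin(-266.609°)) = 413.210 km
|dₓₜ| = 413.210 km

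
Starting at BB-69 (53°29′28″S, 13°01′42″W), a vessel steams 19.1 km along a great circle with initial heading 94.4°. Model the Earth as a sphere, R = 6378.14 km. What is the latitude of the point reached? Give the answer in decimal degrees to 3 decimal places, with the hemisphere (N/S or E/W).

53.504°S

BB-69: φ = -53.49111°, λ = -13.02833°
δ = d/R = 19.1/6378.14 = 0.002995 rad
φ₂ = arcsin(sin φ₁ cos δ + cos φ₁ sin δ cos θ)
   = arcsin(-0.80376·1.00000 + 0.59495·0.00299·-0.07672) = -53.50393°
λ₂ = λ₁ + atan2(sin θ sin δ cos φ₁, cos δ − sin φ₁ sin φ₂) = -12.74070°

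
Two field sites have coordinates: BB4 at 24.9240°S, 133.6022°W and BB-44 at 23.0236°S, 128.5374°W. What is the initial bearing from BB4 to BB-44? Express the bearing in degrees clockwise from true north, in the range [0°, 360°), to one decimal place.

68.7°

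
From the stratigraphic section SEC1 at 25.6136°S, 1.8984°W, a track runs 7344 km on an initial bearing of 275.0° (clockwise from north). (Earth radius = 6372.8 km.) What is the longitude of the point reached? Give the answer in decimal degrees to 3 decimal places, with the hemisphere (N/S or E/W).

68.134°W

δ = d/R = 7344/6372.8 = 1.152398 rad
φ₂ = arcsin(sin φ₁ cos δ + cos φ₁ sin δ cos θ)
   = arcsin(-0.43230·0.40630 + 0.90173·0.91374·0.08716) = -5.95980°
λ₂ = λ₁ + atan2(sin θ sin δ cos φ₁, cos δ − sin φ₁ sin φ₂) = -68.13403°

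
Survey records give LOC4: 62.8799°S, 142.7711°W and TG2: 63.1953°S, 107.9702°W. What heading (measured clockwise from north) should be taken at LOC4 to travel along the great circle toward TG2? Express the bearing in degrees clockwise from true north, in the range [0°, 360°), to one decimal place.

Δλ = 34.8009°
y = sin Δλ · cos φ₂ = 0.257370
x = cos φ₁ sin φ₂ − sin φ₁ cos φ₂ cos Δλ = -0.077294
θ = atan2(y, x) = 106.7162° → 106.7162° (mod 360°)

106.7°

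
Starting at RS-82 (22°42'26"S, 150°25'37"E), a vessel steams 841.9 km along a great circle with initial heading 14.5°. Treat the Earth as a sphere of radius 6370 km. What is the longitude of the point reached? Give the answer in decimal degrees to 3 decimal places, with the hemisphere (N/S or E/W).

152.388°E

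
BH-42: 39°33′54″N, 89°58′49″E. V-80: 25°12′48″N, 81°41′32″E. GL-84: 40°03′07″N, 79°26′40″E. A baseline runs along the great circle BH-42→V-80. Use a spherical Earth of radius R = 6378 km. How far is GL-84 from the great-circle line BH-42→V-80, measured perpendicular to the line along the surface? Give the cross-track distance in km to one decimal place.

838.8 km

BH-42: φ = +39.56500°, λ = +89.98028°
V-80: φ = +25.21333°, λ = +81.69222°
GL-84: φ = +40.05194°, λ = +79.44444°
δ₁₃ = central angle BH-42→GL-84 = 0.141431 rad  (haversine)
θ₁₃ = bearing BH-42→GL-84 = 276.812°,  θ₁₂ = bearing BH-42→V-80 = 208.335°
dₓₜ = R·arcsin(sin δ₁₃ · sin(θ₁₃ − θ₁₂)) = 6378·arcsin(0.14096·sin(68.476°)) = 838.765 km
|dₓₜ| = 838.765 km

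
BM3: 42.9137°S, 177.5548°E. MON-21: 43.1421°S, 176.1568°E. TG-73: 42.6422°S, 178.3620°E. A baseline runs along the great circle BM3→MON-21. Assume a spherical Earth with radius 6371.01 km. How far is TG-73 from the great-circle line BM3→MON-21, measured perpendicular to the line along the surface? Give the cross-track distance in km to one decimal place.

δ₁₃ = central angle BM3→TG-73 = 0.011375 rad  (haversine)
θ₁₃ = bearing BM3→TG-73 = 65.655°,  θ₁₂ = bearing BM3→MON-21 = 256.926°
dₓₜ = R·arcsin(sin δ₁₃ · sin(θ₁₃ − θ₁₂)) = 6371.01·arcsin(0.01137·sin(-191.270°)) = 14.163 km
|dₓₜ| = 14.163 km

14.2 km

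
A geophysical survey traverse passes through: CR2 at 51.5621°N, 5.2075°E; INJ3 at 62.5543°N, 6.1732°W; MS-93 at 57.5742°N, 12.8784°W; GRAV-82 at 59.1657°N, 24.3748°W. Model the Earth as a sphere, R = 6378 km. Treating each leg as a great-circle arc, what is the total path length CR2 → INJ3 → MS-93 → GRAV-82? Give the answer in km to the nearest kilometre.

2760 km

CR2→INJ3: c = 0.219441 rad, d = 1399.59 km
INJ3→MS-93: c = 0.104599 rad, d = 667.13 km
MS-93→GRAV-82: c = 0.108679 rad, d = 693.15 km
Total = 1399.59 + 667.13 + 693.15 = 2759.88 km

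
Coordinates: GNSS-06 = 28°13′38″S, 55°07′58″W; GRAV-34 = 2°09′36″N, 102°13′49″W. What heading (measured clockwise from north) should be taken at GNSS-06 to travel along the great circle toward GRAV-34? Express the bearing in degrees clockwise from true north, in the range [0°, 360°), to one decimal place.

295.9°

GNSS-06: φ = -28.22722°, λ = -55.13278°
GRAV-34: φ = +2.16000°, λ = -102.23028°
Δλ = -47.0975°
y = sin Δλ · cos φ₂ = -0.731993
x = cos φ₁ sin φ₂ − sin φ₁ cos φ₂ cos Δλ = 0.354955
θ = atan2(y, x) = -64.1305° → 295.8695° (mod 360°)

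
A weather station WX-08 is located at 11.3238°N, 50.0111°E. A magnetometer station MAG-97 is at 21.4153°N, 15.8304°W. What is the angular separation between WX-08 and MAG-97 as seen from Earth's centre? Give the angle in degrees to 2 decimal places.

Δφ = 10.0915°,  Δλ = -65.8415°
a = sin²(Δφ/2) + cos φ₁ cos φ₂ sin²(Δλ/2) = 0.277359
c = 2·arcsin(√a) = 1.109306 rad = 63.5586°

63.56°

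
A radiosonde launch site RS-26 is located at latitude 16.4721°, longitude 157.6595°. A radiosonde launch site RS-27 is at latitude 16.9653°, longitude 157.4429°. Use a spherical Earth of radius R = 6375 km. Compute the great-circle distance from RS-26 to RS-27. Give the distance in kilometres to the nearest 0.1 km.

Δφ = 0.4932°,  Δλ = -0.2166°
a = sin²(Δφ/2) + cos φ₁ cos φ₂ sin²(Δλ/2) = 0.000022
c = 2·arcsin(√a) = 0.009338 rad = 0.5351°
d = R·c = 6375 × 0.009338 = 59.5 km

59.5 km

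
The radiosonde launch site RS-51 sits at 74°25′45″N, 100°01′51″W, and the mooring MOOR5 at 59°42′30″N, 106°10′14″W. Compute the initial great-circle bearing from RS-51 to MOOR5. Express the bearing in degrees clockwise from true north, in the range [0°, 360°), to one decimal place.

RS-51: φ = +74.42917°, λ = -100.03083°
MOOR5: φ = +59.70833°, λ = -106.17056°
Δλ = -6.1397°
y = sin Δλ · cos φ₂ = -0.053948
x = cos φ₁ sin φ₂ − sin φ₁ cos φ₂ cos Δλ = -0.251323
θ = atan2(y, x) = -167.8850° → 192.1150° (mod 360°)

192.1°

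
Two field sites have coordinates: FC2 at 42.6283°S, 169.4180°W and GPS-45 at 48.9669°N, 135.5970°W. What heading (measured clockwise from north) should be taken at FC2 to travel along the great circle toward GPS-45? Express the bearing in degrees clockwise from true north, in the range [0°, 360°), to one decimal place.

21.6°

Δλ = 33.8210°
y = sin Δλ · cos φ₂ = 0.365405
x = cos φ₁ sin φ₂ − sin φ₁ cos φ₂ cos Δλ = 0.924377
θ = atan2(y, x) = 21.5688° → 21.5688° (mod 360°)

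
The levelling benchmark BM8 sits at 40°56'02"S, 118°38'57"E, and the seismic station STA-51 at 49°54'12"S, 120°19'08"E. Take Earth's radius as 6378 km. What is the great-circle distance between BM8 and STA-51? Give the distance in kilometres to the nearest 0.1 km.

1006.9 km

BM8: φ = -40.93389°, λ = +118.64917°
STA-51: φ = -49.90333°, λ = +120.31889°
Δφ = -8.9694°,  Δλ = 1.6697°
a = sin²(Δφ/2) + cos φ₁ cos φ₂ sin²(Δλ/2) = 0.006217
c = 2·arcsin(√a) = 0.157866 rad = 9.0451°
d = R·c = 6378 × 0.157866 = 1006.9 km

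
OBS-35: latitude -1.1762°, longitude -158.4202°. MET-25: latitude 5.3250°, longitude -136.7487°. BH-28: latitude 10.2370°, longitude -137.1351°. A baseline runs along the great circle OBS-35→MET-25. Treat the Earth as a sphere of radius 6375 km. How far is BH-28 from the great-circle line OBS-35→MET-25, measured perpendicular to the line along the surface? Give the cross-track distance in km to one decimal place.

536.8 km

δ₁₃ = central angle OBS-35→BH-28 = 0.419945 rad  (haversine)
θ₁₃ = bearing OBS-35→BH-28 = 61.186°,  θ₁₂ = bearing OBS-35→MET-25 = 73.091°
dₓₜ = R·arcsin(sin δ₁₃ · sin(θ₁₃ − θ₁₂)) = 6375·arcsin(0.40771·sin(-11.905°)) = -536.806 km
|dₓₜ| = 536.806 km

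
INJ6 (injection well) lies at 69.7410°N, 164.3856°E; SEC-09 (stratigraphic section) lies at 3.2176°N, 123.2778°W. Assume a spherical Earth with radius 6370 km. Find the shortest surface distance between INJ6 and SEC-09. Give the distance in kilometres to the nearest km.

8998 km

Δφ = -66.5234°,  Δλ = 72.3366°
a = sin²(Δφ/2) + cos φ₁ cos φ₂ sin²(Δλ/2) = 0.421222
c = 2·arcsin(√a) = 1.412582 rad = 80.9350°
d = R·c = 6370 × 1.412582 = 8998.1 km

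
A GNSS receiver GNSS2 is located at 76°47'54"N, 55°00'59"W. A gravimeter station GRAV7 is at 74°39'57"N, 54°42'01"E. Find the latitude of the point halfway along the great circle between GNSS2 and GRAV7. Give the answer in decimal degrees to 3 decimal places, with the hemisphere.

81.628°N

GNSS2: φ = +76.79833°, λ = -55.01639°
GRAV7: φ = +74.66583°, λ = +54.70028°
Bx = cos φ₂ cos Δλ = -0.089217,  By = cos φ₂ sin Δλ = 0.248944
φₘ = atan2(sin φ₁ + sin φ₂, √((cos φ₁ + Bx)² + By²)) = 81.62819°
λₘ = λ₁ + atan2(By, cos φ₁ + Bx) = 5.77795°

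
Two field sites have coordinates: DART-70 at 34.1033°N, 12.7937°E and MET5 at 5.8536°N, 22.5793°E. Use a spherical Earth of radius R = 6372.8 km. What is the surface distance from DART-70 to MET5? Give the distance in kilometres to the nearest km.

Δφ = -28.2497°,  Δλ = 9.7856°
a = sin²(Δφ/2) + cos φ₁ cos φ₂ sin²(Δλ/2) = 0.065546
c = 2·arcsin(√a) = 0.517803 rad = 29.6679°
d = R·c = 6372.8 × 0.517803 = 3299.9 km

3300 km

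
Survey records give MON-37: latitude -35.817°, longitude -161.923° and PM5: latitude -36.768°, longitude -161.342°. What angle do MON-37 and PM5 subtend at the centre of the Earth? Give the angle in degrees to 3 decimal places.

1.060°

Δφ = -0.9510°,  Δλ = 0.5810°
a = sin²(Δφ/2) + cos φ₁ cos φ₂ sin²(Δλ/2) = 0.000086
c = 2·arcsin(√a) = 0.018501 rad = 1.0600°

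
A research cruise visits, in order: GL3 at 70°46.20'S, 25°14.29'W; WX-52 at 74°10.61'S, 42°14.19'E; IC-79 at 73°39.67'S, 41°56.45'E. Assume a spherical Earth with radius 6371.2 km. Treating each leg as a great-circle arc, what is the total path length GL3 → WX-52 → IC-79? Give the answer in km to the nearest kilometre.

2223 km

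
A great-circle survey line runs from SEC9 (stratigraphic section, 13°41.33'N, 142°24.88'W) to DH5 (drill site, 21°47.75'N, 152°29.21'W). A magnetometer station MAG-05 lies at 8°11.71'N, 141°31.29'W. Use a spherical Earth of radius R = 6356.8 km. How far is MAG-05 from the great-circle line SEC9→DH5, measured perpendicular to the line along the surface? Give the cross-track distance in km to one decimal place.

389.7 km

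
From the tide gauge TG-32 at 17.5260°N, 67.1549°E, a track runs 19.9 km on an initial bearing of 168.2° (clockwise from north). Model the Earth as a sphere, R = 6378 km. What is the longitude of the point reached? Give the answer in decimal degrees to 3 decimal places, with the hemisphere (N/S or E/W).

δ = d/R = 19.9/6378 = 0.003120 rad
φ₂ = arcsin(sin φ₁ cos δ + cos φ₁ sin δ cos θ)
   = arcsin(0.30114·1.00000 + 0.95358·0.00312·-0.97887) = 17.35101°
λ₂ = λ₁ + atan2(sin θ sin δ cos φ₁, cos δ − sin φ₁ sin φ₂) = 67.19320°

67.193°E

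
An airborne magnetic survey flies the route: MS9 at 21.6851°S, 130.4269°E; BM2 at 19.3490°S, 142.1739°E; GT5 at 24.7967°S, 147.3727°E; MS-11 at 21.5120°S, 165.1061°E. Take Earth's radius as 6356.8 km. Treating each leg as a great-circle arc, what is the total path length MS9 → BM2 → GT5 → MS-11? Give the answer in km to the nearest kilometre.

3898 km

MS9→BM2: c = 0.196241 rad, d = 1247.46 km
BM2→GT5: c = 0.126894 rad, d = 806.64 km
GT5→MS-11: c = 0.290059 rad, d = 1843.85 km
Total = 1247.46 + 806.64 + 1843.85 = 3897.95 km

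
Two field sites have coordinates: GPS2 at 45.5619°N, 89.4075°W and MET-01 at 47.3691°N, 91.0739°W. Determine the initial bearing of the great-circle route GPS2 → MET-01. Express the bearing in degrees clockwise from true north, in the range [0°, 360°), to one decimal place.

Δλ = -1.6664°
y = sin Δλ · cos φ₂ = -0.019695
x = cos φ₁ sin φ₂ − sin φ₁ cos φ₂ cos Δλ = 0.031741
θ = atan2(y, x) = -31.8195° → 328.1805° (mod 360°)

328.2°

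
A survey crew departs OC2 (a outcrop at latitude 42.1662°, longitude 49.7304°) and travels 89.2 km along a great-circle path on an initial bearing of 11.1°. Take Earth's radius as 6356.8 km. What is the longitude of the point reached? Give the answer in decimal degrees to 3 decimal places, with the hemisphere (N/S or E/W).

49.942°E

δ = d/R = 89.2/6356.8 = 0.014032 rad
φ₂ = arcsin(sin φ₁ cos δ + cos φ₁ sin δ cos θ)
   = arcsin(0.67128·0.99990 + 0.74120·0.01403·0.98129) = 42.95495°
λ₂ = λ₁ + atan2(sin θ sin δ cos φ₁, cos δ − sin φ₁ sin φ₂) = 49.94188°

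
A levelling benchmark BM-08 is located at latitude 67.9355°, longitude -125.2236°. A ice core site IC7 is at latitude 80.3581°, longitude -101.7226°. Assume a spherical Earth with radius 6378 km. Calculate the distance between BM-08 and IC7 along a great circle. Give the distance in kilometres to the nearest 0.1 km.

1529.9 km

Δφ = 12.4226°,  Δλ = 23.5010°
a = sin²(Δφ/2) + cos φ₁ cos φ₂ sin²(Δλ/2) = 0.014316
c = 2·arcsin(√a) = 0.239871 rad = 13.7436°
d = R·c = 6378 × 0.239871 = 1529.9 km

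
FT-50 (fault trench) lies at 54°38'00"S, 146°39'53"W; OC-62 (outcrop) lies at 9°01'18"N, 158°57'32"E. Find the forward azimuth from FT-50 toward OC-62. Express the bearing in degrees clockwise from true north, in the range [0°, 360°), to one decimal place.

FT-50: φ = -54.63333°, λ = -146.66472°
OC-62: φ = +9.02167°, λ = +158.95889°
Δλ = -54.3764°
y = sin Δλ · cos φ₂ = -0.802805
x = cos φ₁ sin φ₂ − sin φ₁ cos φ₂ cos Δλ = 0.559860
θ = atan2(y, x) = -55.1089° → 304.8911° (mod 360°)

304.9°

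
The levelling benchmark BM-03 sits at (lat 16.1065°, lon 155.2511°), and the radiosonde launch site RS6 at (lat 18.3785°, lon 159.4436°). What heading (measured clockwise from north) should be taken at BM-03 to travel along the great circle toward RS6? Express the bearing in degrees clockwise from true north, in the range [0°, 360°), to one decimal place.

59.8°

Δλ = 4.1925°
y = sin Δλ · cos φ₂ = 0.069379
x = cos φ₁ sin φ₂ − sin φ₁ cos φ₂ cos Δλ = 0.040348
θ = atan2(y, x) = 59.8194° → 59.8194° (mod 360°)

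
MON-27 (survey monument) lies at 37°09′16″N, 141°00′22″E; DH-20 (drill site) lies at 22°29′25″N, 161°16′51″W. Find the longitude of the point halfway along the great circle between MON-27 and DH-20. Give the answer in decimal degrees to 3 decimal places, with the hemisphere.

MON-27: φ = +37.15444°, λ = +141.00611°
DH-20: φ = +22.49028°, λ = -161.28083°
Bx = cos φ₂ cos Δλ = 0.493534,  By = cos φ₂ sin Δλ = 0.781087
φₘ = atan2(sin φ₁ + sin φ₂, √((cos φ₁ + Bx)² + By²)) = 33.18274°
λₘ = λ₁ + atan2(By, cos φ₁ + Bx) = 172.19006°

172.190°E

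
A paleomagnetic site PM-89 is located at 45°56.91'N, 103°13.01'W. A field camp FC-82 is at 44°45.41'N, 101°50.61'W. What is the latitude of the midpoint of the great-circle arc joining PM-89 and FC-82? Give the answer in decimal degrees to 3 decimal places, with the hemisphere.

45.355°N

PM-89: φ = +45.94850°, λ = -103.21683°
FC-82: φ = +44.75683°, λ = -101.84350°
Bx = cos φ₂ cos Δλ = 0.709897,  By = cos φ₂ sin Δλ = 0.017019
φₘ = atan2(sin φ₁ + sin φ₂, √((cos φ₁ + Bx)² + By²)) = 45.35472°
λₘ = λ₁ + atan2(By, cos φ₁ + Bx) = -102.52294°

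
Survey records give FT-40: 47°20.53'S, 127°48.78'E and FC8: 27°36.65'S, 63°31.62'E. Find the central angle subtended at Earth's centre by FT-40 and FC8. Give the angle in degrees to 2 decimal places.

FT-40: φ = -47.34217°, λ = +127.81300°
FC8: φ = -27.61083°, λ = +63.52700°
Δφ = 19.7313°,  Δλ = -64.2860°
a = sin²(Δφ/2) + cos φ₁ cos φ₂ sin²(Δλ/2) = 0.199320
c = 2·arcsin(√a) = 0.925595 rad = 53.0327°

53.03°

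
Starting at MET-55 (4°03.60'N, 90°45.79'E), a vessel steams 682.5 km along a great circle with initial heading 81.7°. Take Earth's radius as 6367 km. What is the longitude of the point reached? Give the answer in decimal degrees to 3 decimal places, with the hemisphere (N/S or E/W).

96.863°E

MET-55: φ = +4.06000°, λ = +90.76317°
δ = d/R = 682.5/6367 = 0.107193 rad
φ₂ = arcsin(sin φ₁ cos δ + cos φ₁ sin δ cos θ)
   = arcsin(0.07080·0.99426 + 0.99749·0.10699·0.14436) = 4.92205°
λ₂ = λ₁ + atan2(sin θ sin δ cos φ₁, cos δ − sin φ₁ sin φ₂) = 96.86290°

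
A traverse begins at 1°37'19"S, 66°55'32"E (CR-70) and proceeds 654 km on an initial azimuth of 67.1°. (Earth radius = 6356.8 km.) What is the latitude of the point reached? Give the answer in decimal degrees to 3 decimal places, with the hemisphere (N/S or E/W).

0.676°N

CR-70: φ = -1.62194°, λ = +66.92556°
δ = d/R = 654/6356.8 = 0.102882 rad
φ₂ = arcsin(sin φ₁ cos δ + cos φ₁ sin δ cos θ)
   = arcsin(-0.02830·0.99471 + 0.99960·0.10270·0.38912) = 0.67567°
λ₂ = λ₁ + atan2(sin θ sin δ cos φ₁, cos δ − sin φ₁ sin φ₂) = 72.35459°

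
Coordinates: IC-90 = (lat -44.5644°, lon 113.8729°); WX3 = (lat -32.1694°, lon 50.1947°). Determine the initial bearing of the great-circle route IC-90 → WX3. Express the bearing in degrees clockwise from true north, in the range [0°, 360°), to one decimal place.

Δλ = -63.6782°
y = sin Δλ · cos φ₂ = -0.758713
x = cos φ₁ sin φ₂ − sin φ₁ cos φ₂ cos Δλ = -0.115953
θ = atan2(y, x) = -98.6892° → 261.3108° (mod 360°)

261.3°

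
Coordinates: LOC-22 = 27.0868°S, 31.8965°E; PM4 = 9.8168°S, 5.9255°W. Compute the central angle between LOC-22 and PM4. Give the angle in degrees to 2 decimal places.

Δφ = 17.2700°,  Δλ = -37.8220°
a = sin²(Δφ/2) + cos φ₁ cos φ₂ sin²(Δλ/2) = 0.114692
c = 2·arcsin(√a) = 0.690988 rad = 39.5907°

39.59°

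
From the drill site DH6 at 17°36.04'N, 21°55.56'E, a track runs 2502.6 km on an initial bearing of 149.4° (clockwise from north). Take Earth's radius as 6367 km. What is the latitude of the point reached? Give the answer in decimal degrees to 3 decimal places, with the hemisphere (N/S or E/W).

2.001°S

DH6: φ = +17.60067°, λ = +21.92600°
δ = d/R = 2502.6/6367 = 0.393058 rad
φ₂ = arcsin(sin φ₁ cos δ + cos φ₁ sin δ cos θ)
   = arcsin(0.30238·0.92374 + 0.95319·0.38301·-0.86074) = -2.00128°
λ₂ = λ₁ + atan2(sin θ sin δ cos φ₁, cos δ − sin φ₁ sin φ₂) = 33.17595°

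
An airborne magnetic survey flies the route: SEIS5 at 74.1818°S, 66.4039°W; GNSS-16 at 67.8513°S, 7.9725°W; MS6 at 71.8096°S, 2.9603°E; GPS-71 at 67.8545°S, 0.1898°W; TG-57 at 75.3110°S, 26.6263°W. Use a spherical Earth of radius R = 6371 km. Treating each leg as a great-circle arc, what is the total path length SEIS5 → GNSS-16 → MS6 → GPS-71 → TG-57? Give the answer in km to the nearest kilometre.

SEIS5→GNSS-16: c = 0.333399 rad, d = 2124.09 km
GNSS-16→MS6: c = 0.095131 rad, d = 606.08 km
MS6→GPS-71: c = 0.071561 rad, d = 455.92 km
GPS-71→TG-57: c = 0.192401 rad, d = 1225.78 km
Total = 2124.09 + 606.08 + 455.92 + 1225.78 = 4411.87 km

4412 km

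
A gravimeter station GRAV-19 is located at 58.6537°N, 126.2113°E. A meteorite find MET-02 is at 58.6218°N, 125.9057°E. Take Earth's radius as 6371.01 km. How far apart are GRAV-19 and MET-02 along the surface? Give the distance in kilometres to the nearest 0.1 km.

18.0 km

Δφ = -0.0319°,  Δλ = -0.3056°
a = sin²(Δφ/2) + cos φ₁ cos φ₂ sin²(Δλ/2) = 0.000002
c = 2·arcsin(√a) = 0.002831 rad = 0.1622°
d = R·c = 6371.01 × 0.002831 = 18.0 km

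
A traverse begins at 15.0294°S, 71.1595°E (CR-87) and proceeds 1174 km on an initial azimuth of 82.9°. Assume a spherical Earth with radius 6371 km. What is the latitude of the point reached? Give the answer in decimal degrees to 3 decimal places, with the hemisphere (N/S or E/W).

13.477°S

δ = d/R = 1174/6371 = 0.184272 rad
φ₂ = arcsin(sin φ₁ cos δ + cos φ₁ sin δ cos θ)
   = arcsin(-0.25931·0.98307 + 0.96579·0.18323·0.12360) = -13.47679°
λ₂ = λ₁ + atan2(sin θ sin δ cos φ₁, cos δ − sin φ₁ sin φ₂) = 81.93579°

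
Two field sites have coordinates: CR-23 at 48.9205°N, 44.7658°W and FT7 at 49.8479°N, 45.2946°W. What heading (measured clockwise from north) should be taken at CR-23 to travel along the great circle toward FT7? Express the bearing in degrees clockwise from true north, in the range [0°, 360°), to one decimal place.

Δλ = -0.5288°
y = sin Δλ · cos φ₂ = -0.005951
x = cos φ₁ sin φ₂ − sin φ₁ cos φ₂ cos Δλ = 0.016206
θ = atan2(y, x) = -20.1640° → 339.8360° (mod 360°)

339.8°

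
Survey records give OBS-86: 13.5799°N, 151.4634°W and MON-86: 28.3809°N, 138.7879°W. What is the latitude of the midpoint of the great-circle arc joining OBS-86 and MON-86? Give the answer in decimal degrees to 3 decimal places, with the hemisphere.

21.098°N

Bx = cos φ₂ cos Δλ = 0.858365,  By = cos φ₂ sin Δλ = 0.193055
φₘ = atan2(sin φ₁ + sin φ₂, √((cos φ₁ + Bx)² + By²)) = 21.09780°
λₘ = λ₁ + atan2(By, cos φ₁ + Bx) = -145.44261°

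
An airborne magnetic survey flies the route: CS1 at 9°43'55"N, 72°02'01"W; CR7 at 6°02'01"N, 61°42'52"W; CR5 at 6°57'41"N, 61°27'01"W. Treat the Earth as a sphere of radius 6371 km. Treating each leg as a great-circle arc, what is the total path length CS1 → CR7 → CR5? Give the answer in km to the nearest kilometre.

1316 km

CS1: φ = +9.73194°, λ = -72.03361°
CR7: φ = +6.03361°, λ = -61.71444°
CR5: φ = +6.96139°, λ = -61.45028°
CS1→CR7: c = 0.189685 rad, d = 1208.48 km
CR7→CR5: c = 0.016828 rad, d = 107.21 km
Total = 1208.48 + 107.21 = 1315.69 km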